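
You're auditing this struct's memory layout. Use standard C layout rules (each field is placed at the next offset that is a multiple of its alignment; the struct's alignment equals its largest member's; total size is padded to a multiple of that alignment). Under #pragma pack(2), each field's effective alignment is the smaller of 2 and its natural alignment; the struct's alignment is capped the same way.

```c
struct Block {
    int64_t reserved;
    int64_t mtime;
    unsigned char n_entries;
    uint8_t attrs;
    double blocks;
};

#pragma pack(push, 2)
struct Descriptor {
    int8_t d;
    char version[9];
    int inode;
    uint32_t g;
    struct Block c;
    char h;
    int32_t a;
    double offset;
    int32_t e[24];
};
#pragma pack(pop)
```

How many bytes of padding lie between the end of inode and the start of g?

Block: @0: reserved [8B, align 8] → 8; @8: mtime [8B, align 8] → 16; @16: n_entries [1B, align 1] → 17; @17: attrs [1B, align 1] → 18; +6 pad (align 8); @24: blocks [8B, align 8] → 32; size 32, align 8
@0: d [1B, align 1] → 1
@1: version [9B, align 1] → 10
@10: inode [4B, align 2] → 14
@14: g [4B, align 2] → 18

0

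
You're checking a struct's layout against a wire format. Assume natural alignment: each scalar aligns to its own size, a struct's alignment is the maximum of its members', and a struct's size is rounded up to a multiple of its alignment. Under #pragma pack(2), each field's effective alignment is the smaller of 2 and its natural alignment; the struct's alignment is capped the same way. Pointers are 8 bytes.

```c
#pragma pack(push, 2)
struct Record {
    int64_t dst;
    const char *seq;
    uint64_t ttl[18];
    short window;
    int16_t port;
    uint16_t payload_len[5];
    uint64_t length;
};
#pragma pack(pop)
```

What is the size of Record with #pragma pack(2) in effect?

182

0..8  dst  (8B, 2-aligned)
8..16  seq  (8B, 2-aligned)
16..160  ttl  (144B, 2-aligned)
160..162  window  (2B, 2-aligned)
162..164  port  (2B, 2-aligned)
164..174  payload_len  (10B, 2-aligned)
174..182  length  (8B, 2-aligned)
sizeof = 182, alignof = 2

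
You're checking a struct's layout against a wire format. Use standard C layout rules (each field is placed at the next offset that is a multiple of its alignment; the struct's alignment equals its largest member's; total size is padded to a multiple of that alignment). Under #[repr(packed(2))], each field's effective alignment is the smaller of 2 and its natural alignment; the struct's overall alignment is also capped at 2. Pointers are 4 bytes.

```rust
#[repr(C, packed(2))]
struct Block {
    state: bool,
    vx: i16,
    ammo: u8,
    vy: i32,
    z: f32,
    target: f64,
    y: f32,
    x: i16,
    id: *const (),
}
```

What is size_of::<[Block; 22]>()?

704

state at 0 (size 1, align 1) → ends 1
pad 1 to align 2 for vx
vx at 2 (size 2, align 2) → ends 4
ammo at 4 (size 1, align 1) → ends 5
pad 1 to align 2 for vy
vy at 6 (size 4, align 2) → ends 10
z at 10 (size 4, align 2) → ends 14
target at 14 (size 8, align 2) → ends 22
y at 22 (size 4, align 2) → ends 26
x at 26 (size 2, align 2) → ends 28
id at 28 (size 4, align 2) → ends 32
total 32 bytes, alignment 2
array of 22: 22 × 32 = 704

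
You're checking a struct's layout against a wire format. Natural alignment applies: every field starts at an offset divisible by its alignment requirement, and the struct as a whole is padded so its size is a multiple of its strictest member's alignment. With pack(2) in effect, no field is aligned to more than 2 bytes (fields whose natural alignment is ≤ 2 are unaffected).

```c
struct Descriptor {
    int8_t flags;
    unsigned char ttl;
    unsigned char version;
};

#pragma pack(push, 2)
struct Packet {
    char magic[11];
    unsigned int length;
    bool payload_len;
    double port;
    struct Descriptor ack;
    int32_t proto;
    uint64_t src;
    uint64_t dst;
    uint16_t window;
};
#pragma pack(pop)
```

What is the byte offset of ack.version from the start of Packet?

28

Descriptor: 0..1  flags  (1B, 1-aligned); 1..2  ttl  (1B, 1-aligned); 2..3  version  (1B, 1-aligned); sizeof = 3, alignof = 1
0..11  magic  (11B, 1-aligned)
11..12  -- padding (1B)
12..16  length  (4B, 2-aligned)
16..17  payload_len  (1B, 1-aligned)
17..18  -- padding (1B)
18..26  port  (8B, 2-aligned)
26..29  ack  (3B, 1-aligned)
within Descriptor: version at 2
26 + 2 = 28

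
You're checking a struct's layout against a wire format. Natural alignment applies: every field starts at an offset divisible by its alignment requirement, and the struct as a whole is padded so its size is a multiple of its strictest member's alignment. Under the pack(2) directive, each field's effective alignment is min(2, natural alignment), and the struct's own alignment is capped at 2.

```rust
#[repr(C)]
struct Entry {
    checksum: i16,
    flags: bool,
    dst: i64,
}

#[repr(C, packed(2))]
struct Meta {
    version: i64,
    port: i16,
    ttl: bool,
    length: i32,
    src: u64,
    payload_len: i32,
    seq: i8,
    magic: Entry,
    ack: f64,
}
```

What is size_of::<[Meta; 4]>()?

Entry: checksum at 0 (size 2, align 2) → ends 2; flags at 2 (size 1, align 1) → ends 3; pad 5 to align 8 for dst; dst at 8 (size 8, align 8) → ends 16; total 16 bytes, alignment 8
version at 0 (size 8, align 2) → ends 8
port at 8 (size 2, align 2) → ends 10
ttl at 10 (size 1, align 1) → ends 11
pad 1 to align 2 for length
length at 12 (size 4, align 2) → ends 16
src at 16 (size 8, align 2) → ends 24
payload_len at 24 (size 4, align 2) → ends 28
seq at 28 (size 1, align 1) → ends 29
pad 1 to align 2 for magic
magic at 30 (size 16, align 2) → ends 46
ack at 46 (size 8, align 2) → ends 54
total 54 bytes, alignment 2
array of 4: 4 × 54 = 216

216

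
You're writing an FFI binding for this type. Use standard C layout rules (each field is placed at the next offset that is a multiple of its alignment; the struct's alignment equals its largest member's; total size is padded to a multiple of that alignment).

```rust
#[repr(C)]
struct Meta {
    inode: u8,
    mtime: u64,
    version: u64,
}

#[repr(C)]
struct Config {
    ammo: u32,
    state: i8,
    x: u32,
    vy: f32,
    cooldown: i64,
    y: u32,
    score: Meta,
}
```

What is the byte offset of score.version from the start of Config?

Meta: inode at 0 (size 1, align 1) → ends 1; pad 7 to align 8 for mtime; mtime at 8 (size 8, align 8) → ends 16; version at 16 (size 8, align 8) → ends 24; total 24 bytes, alignment 8
ammo at 0 (size 4, align 4) → ends 4
state at 4 (size 1, align 1) → ends 5
pad 3 to align 4 for x
x at 8 (size 4, align 4) → ends 12
vy at 12 (size 4, align 4) → ends 16
cooldown at 16 (size 8, align 8) → ends 24
y at 24 (size 4, align 4) → ends 28
pad 4 to align 8 for score
score at 32 (size 24, align 8) → ends 56
within Meta: version at 16
32 + 16 = 48

48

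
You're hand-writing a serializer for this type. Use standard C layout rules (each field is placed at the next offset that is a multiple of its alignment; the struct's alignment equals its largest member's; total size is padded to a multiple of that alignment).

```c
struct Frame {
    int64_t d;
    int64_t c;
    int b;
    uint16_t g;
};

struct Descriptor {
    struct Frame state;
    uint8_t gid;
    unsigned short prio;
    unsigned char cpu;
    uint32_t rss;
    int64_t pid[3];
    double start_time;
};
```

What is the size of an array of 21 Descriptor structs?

Frame: 0..8  d  (8B, 8-aligned); 8..16  c  (8B, 8-aligned); 16..20  b  (4B, 4-aligned); 20..22  g  (2B, 2-aligned); 22..24  -- tail padding (2B); sizeof = 24, alignof = 8
0..24  state  (24B, 8-aligned)
24..25  gid  (1B, 1-aligned)
25..26  -- padding (1B)
26..28  prio  (2B, 2-aligned)
28..29  cpu  (1B, 1-aligned)
29..32  -- padding (3B)
32..36  rss  (4B, 4-aligned)
36..40  -- padding (4B)
40..64  pid  (24B, 8-aligned)
64..72  start_time  (8B, 8-aligned)
sizeof = 72, alignof = 8
array of 21: 21 × 72 = 1512

1512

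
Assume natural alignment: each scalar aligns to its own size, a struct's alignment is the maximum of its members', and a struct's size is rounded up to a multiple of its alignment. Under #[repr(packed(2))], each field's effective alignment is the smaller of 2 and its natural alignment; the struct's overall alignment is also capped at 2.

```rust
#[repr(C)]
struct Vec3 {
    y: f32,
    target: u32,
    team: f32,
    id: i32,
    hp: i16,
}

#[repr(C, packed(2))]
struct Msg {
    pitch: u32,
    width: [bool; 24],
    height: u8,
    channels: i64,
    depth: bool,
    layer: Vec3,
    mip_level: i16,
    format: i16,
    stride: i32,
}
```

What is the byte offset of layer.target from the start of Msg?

Vec3: y at 0 (size 4, align 4) → ends 4; target at 4 (size 4, align 4) → ends 8; team at 8 (size 4, align 4) → ends 12; id at 12 (size 4, align 4) → ends 16; hp at 16 (size 2, align 2) → ends 18; tail pad 2 to reach multiple of 4; total 20 bytes, alignment 4
pitch at 0 (size 4, align 2) → ends 4
width at 4 (size 24, align 1) → ends 28
height at 28 (size 1, align 1) → ends 29
pad 1 to align 2 for channels
channels at 30 (size 8, align 2) → ends 38
depth at 38 (size 1, align 1) → ends 39
pad 1 to align 2 for layer
layer at 40 (size 20, align 2) → ends 60
within Vec3: target at 4
40 + 4 = 44

44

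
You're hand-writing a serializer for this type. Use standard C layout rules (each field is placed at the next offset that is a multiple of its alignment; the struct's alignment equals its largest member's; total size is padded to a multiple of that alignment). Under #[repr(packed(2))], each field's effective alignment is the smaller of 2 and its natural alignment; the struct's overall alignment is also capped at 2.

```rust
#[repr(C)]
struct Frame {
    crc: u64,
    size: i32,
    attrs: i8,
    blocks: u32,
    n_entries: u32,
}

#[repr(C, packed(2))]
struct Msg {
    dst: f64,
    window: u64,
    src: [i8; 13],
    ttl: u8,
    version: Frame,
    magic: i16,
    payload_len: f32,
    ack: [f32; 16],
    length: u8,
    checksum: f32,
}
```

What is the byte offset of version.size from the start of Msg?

38

Frame: 0..8  crc  (8B, 8-aligned); 8..12  size  (4B, 4-aligned); 12..13  attrs  (1B, 1-aligned); 13..16  -- padding (3B); 16..20  blocks  (4B, 4-aligned); 20..24  n_entries  (4B, 4-aligned); sizeof = 24, alignof = 8
0..8  dst  (8B, 2-aligned)
8..16  window  (8B, 2-aligned)
16..29  src  (13B, 1-aligned)
29..30  ttl  (1B, 1-aligned)
30..54  version  (24B, 2-aligned)
within Frame: size at 8
30 + 8 = 38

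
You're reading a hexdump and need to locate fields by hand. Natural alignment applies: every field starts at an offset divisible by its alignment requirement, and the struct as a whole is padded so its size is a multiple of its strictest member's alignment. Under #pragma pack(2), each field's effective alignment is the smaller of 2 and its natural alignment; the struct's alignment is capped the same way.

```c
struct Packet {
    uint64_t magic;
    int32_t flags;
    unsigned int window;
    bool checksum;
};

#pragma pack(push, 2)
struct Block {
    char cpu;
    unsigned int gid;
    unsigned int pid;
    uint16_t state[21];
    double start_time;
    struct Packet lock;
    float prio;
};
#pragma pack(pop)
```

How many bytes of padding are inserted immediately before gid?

1

Packet: magic at 0 (size 8, align 8) → ends 8; flags at 8 (size 4, align 4) → ends 12; window at 12 (size 4, align 4) → ends 16; checksum at 16 (size 1, align 1) → ends 17; tail pad 7 to reach multiple of 8; total 24 bytes, alignment 8
cpu at 0 (size 1, align 1) → ends 1
pad 1 to align 2 for gid
gid at 2 (size 4, align 2) → ends 6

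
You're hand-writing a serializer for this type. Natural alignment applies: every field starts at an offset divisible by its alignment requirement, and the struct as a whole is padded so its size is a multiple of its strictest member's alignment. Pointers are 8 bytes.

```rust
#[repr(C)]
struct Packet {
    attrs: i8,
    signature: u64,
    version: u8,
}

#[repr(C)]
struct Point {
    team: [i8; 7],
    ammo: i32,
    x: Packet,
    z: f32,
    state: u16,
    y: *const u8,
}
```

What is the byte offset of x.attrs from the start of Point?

Packet: attrs at 0 (size 1, align 1) → ends 1; pad 7 to align 8 for signature; signature at 8 (size 8, align 8) → ends 16; version at 16 (size 1, align 1) → ends 17; tail pad 7 to reach multiple of 8; total 24 bytes, alignment 8
team at 0 (size 7, align 1) → ends 7
pad 1 to align 4 for ammo
ammo at 8 (size 4, align 4) → ends 12
pad 4 to align 8 for x
x at 16 (size 24, align 8) → ends 40
within Packet: attrs at 0
16 + 0 = 16

16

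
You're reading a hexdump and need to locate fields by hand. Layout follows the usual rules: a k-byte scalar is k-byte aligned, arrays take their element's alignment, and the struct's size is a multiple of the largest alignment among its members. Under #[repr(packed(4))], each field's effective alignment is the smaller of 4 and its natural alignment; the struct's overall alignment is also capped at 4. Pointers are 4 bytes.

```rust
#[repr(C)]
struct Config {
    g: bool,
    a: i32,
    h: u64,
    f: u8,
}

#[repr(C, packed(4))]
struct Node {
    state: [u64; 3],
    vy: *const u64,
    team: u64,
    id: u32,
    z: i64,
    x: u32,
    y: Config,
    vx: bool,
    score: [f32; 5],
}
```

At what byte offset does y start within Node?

52

Config: 0..1  g  (1B, 1-aligned); 1..4  -- padding (3B); 4..8  a  (4B, 4-aligned); 8..16  h  (8B, 8-aligned); 16..17  f  (1B, 1-aligned); 17..24  -- tail padding (7B); sizeof = 24, alignof = 8
0..24  state  (24B, 4-aligned)
24..28  vy  (4B, 4-aligned)
28..36  team  (8B, 4-aligned)
36..40  id  (4B, 4-aligned)
40..48  z  (8B, 4-aligned)
48..52  x  (4B, 4-aligned)
52..76  y  (24B, 4-aligned)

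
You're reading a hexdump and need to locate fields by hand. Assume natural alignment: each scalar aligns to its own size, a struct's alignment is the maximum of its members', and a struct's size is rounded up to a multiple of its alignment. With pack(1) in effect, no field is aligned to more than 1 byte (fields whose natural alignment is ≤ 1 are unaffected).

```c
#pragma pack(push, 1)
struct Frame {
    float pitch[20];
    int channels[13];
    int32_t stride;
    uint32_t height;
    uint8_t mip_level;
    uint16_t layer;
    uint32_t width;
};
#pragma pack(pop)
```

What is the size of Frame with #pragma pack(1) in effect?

147

0..80  pitch  (80B, 1-aligned)
80..132  channels  (52B, 1-aligned)
132..136  stride  (4B, 1-aligned)
136..140  height  (4B, 1-aligned)
140..141  mip_level  (1B, 1-aligned)
141..143  layer  (2B, 1-aligned)
143..147  width  (4B, 1-aligned)
sizeof = 147, alignof = 1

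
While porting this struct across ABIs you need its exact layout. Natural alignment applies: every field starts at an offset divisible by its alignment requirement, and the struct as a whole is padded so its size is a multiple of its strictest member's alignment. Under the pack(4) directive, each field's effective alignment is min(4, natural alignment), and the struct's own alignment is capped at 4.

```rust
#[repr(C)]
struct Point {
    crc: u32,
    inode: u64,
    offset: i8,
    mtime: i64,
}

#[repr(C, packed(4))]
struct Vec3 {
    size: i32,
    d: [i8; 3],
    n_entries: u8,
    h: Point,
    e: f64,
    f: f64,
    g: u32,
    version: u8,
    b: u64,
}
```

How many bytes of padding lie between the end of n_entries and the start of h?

0

Point: 0..4  crc  (4B, 4-aligned); 4..8  -- padding (4B); 8..16  inode  (8B, 8-aligned); 16..17  offset  (1B, 1-aligned); 17..24  -- padding (7B); 24..32  mtime  (8B, 8-aligned); sizeof = 32, alignof = 8
0..4  size  (4B, 4-aligned)
4..7  d  (3B, 1-aligned)
7..8  n_entries  (1B, 1-aligned)
8..40  h  (32B, 4-aligned)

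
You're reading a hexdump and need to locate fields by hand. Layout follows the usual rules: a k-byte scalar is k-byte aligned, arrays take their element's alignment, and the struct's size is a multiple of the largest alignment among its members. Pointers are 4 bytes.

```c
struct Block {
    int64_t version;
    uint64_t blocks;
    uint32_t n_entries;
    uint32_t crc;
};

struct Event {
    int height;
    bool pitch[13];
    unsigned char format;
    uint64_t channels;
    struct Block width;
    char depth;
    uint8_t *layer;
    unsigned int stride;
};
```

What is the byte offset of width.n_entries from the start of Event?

48

Block: version at 0 (size 8, align 8) → ends 8; blocks at 8 (size 8, align 8) → ends 16; n_entries at 16 (size 4, align 4) → ends 20; crc at 20 (size 4, align 4) → ends 24; total 24 bytes, alignment 8
height at 0 (size 4, align 4) → ends 4
pitch at 4 (size 13, align 1) → ends 17
format at 17 (size 1, align 1) → ends 18
pad 6 to align 8 for channels
channels at 24 (size 8, align 8) → ends 32
width at 32 (size 24, align 8) → ends 56
within Block: n_entries at 16
32 + 16 = 48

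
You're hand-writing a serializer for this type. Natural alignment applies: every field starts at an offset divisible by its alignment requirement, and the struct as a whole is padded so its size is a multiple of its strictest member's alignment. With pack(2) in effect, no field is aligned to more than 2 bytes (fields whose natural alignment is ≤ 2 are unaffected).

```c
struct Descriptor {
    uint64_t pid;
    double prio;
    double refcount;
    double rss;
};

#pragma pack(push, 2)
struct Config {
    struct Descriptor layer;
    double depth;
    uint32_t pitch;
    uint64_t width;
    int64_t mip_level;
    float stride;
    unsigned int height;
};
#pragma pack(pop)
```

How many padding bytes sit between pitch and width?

0

Descriptor: 0..8  pid  (8B, 8-aligned); 8..16  prio  (8B, 8-aligned); 16..24  refcount  (8B, 8-aligned); 24..32  rss  (8B, 8-aligned); sizeof = 32, alignof = 8
0..32  layer  (32B, 2-aligned)
32..40  depth  (8B, 2-aligned)
40..44  pitch  (4B, 2-aligned)
44..52  width  (8B, 2-aligned)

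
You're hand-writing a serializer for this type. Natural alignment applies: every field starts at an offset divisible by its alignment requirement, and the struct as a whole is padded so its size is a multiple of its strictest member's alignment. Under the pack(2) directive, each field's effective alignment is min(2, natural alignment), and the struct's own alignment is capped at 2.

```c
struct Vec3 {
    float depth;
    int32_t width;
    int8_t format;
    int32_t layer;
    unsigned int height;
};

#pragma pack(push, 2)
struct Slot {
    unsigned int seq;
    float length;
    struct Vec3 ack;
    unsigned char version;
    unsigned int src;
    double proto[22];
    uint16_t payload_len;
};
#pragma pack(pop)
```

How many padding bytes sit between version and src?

Vec3: 0..4  depth  (4B, 4-aligned); 4..8  width  (4B, 4-aligned); 8..9  format  (1B, 1-aligned); 9..12  -- padding (3B); 12..16  layer  (4B, 4-aligned); 16..20  height  (4B, 4-aligned); sizeof = 20, alignof = 4
0..4  seq  (4B, 2-aligned)
4..8  length  (4B, 2-aligned)
8..28  ack  (20B, 2-aligned)
28..29  version  (1B, 1-aligned)
29..30  -- padding (1B)
30..34  src  (4B, 2-aligned)

1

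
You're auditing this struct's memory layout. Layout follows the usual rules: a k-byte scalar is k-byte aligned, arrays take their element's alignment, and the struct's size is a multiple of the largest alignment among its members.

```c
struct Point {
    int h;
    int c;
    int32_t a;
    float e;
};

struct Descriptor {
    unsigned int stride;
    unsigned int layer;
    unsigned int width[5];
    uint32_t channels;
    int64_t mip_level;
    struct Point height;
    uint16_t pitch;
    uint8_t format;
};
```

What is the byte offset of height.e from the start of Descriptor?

52

Point: @0: h [4B, align 4] → 4; @4: c [4B, align 4] → 8; @8: a [4B, align 4] → 12; @12: e [4B, align 4] → 16; size 16, align 4
@0: stride [4B, align 4] → 4
@4: layer [4B, align 4] → 8
@8: width [20B, align 4] → 28
@28: channels [4B, align 4] → 32
@32: mip_level [8B, align 8] → 40
@40: height [16B, align 4] → 56
within Point: e at 12
40 + 12 = 52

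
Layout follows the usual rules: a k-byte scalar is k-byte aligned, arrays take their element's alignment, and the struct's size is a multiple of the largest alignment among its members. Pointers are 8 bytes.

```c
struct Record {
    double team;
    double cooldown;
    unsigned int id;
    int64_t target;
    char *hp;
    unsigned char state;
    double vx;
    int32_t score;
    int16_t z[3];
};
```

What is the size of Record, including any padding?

72

@0: team [8B, align 8] → 8
@8: cooldown [8B, align 8] → 16
@16: id [4B, align 4] → 20
+4 pad (align 8)
@24: target [8B, align 8] → 32
@32: hp [8B, align 8] → 40
@40: state [1B, align 1] → 41
+7 pad (align 8)
@48: vx [8B, align 8] → 56
@56: score [4B, align 4] → 60
@60: z [6B, align 2] → 66
+6 tail pad (align 8)
size 72, align 8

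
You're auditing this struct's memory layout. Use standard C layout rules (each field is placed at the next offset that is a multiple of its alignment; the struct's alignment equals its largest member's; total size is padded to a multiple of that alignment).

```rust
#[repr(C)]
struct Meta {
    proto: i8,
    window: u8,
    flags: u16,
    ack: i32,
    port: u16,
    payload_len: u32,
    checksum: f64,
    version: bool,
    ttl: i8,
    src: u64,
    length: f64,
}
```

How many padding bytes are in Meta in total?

8

proto at 0 (size 1, align 1) → ends 1
window at 1 (size 1, align 1) → ends 2
flags at 2 (size 2, align 2) → ends 4
ack at 4 (size 4, align 4) → ends 8
port at 8 (size 2, align 2) → ends 10
pad 2 to align 4 for payload_len
payload_len at 12 (size 4, align 4) → ends 16
checksum at 16 (size 8, align 8) → ends 24
version at 24 (size 1, align 1) → ends 25
ttl at 25 (size 1, align 1) → ends 26
pad 6 to align 8 for src
src at 32 (size 8, align 8) → ends 40
length at 40 (size 8, align 8) → ends 48
total 48 bytes, alignment 8
data bytes 40, size 48 → padding 8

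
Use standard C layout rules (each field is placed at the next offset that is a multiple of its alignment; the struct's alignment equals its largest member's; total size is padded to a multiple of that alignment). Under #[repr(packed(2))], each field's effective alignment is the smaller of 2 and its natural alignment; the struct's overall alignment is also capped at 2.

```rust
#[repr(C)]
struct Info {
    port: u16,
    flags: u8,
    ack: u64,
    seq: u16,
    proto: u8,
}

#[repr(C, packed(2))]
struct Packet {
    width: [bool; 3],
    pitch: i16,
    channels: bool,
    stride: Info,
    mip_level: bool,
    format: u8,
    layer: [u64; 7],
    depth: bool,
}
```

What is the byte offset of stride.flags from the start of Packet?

10

Info: port at 0 (size 2, align 2) → ends 2; flags at 2 (size 1, align 1) → ends 3; pad 5 to align 8 for ack; ack at 8 (size 8, align 8) → ends 16; seq at 16 (size 2, align 2) → ends 18; proto at 18 (size 1, align 1) → ends 19; tail pad 5 to reach multiple of 8; total 24 bytes, alignment 8
width at 0 (size 3, align 1) → ends 3
pad 1 to align 2 for pitch
pitch at 4 (size 2, align 2) → ends 6
channels at 6 (size 1, align 1) → ends 7
pad 1 to align 2 for stride
stride at 8 (size 24, align 2) → ends 32
within Info: flags at 2
8 + 2 = 10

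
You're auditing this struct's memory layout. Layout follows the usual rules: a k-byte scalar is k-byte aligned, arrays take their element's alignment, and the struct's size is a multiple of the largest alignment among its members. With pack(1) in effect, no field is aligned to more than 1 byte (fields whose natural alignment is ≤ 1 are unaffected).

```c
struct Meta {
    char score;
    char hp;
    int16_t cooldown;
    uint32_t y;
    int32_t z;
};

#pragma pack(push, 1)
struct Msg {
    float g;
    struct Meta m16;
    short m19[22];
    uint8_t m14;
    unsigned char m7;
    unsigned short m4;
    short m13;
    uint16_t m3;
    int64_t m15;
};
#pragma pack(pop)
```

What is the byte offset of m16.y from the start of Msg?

8

Meta: 0..1  score  (1B, 1-aligned); 1..2  hp  (1B, 1-aligned); 2..4  cooldown  (2B, 2-aligned); 4..8  y  (4B, 4-aligned); 8..12  z  (4B, 4-aligned); sizeof = 12, alignof = 4
0..4  g  (4B, 1-aligned)
4..16  m16  (12B, 1-aligned)
within Meta: y at 4
4 + 4 = 8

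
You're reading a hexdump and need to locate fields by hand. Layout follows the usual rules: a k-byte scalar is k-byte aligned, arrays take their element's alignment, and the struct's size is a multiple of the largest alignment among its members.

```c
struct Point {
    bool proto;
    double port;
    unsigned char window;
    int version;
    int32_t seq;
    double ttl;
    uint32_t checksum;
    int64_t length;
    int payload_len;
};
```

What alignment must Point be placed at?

8

member alignments: proto=1, port=8, window=1, version=4, seq=4, ttl=8, checksum=4, length=8, payload_len=4
max = 8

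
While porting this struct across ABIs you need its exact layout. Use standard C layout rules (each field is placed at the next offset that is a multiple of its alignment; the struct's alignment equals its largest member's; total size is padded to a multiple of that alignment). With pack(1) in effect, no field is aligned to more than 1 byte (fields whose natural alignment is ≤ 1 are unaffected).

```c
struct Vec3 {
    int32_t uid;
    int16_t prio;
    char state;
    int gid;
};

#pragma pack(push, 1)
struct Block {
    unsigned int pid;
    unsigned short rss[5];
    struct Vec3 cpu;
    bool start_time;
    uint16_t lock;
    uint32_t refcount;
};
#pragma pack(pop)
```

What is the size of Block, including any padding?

33 bytes

Vec3: @0: uid [4B, align 4] → 4; @4: prio [2B, align 2] → 6; @6: state [1B, align 1] → 7; +1 pad (align 4); @8: gid [4B, align 4] → 12; size 12, align 4
@0: pid [4B, align 1] → 4
@4: rss [10B, align 1] → 14
@14: cpu [12B, align 1] → 26
@26: start_time [1B, align 1] → 27
@27: lock [2B, align 1] → 29
@29: refcount [4B, align 1] → 33
size 33, align 1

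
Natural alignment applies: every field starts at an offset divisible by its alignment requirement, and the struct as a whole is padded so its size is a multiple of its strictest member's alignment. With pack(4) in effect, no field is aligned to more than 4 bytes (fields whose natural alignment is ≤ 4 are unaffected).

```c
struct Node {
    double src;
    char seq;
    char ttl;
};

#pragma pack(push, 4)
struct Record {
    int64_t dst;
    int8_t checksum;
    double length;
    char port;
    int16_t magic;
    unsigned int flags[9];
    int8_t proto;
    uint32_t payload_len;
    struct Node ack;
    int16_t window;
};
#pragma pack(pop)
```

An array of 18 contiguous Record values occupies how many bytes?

1584

Node: 0..8  src  (8B, 8-aligned); 8..9  seq  (1B, 1-aligned); 9..10  ttl  (1B, 1-aligned); 10..16  -- tail padding (6B); sizeof = 16, alignof = 8
0..8  dst  (8B, 4-aligned)
8..9  checksum  (1B, 1-aligned)
9..12  -- padding (3B)
12..20  length  (8B, 4-aligned)
20..21  port  (1B, 1-aligned)
21..22  -- padding (1B)
22..24  magic  (2B, 2-aligned)
24..60  flags  (36B, 4-aligned)
60..61  proto  (1B, 1-aligned)
61..64  -- padding (3B)
64..68  payload_len  (4B, 4-aligned)
68..84  ack  (16B, 4-aligned)
84..86  window  (2B, 2-aligned)
86..88  -- tail padding (2B)
sizeof = 88, alignof = 4
array of 18: 18 × 88 = 1584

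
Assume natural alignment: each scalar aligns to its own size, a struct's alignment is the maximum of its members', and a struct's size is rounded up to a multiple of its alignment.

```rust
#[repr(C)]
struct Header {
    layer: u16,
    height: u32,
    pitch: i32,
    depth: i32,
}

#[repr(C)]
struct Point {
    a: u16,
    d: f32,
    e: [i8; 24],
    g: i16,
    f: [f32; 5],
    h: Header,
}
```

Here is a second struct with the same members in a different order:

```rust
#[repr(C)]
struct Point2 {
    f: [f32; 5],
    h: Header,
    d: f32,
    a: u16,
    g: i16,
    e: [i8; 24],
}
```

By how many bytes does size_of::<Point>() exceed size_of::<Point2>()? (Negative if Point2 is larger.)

4

Header: layer at 0 (size 2, align 2) → ends 2; pad 2 to align 4 for height; height at 4 (size 4, align 4) → ends 8; pitch at 8 (size 4, align 4) → ends 12; depth at 12 (size 4, align 4) → ends 16; total 16 bytes, alignment 4
a at 0 (size 2, align 2) → ends 2
pad 2 to align 4 for d
d at 4 (size 4, align 4) → ends 8
e at 8 (size 24, align 1) → ends 32
g at 32 (size 2, align 2) → ends 34
pad 2 to align 4 for f
f at 36 (size 20, align 4) → ends 56
h at 56 (size 16, align 4) → ends 72
total 72 bytes, alignment 4
— Point2 —
f at 0 (size 20, align 4) → ends 20
h at 20 (size 16, align 4) → ends 36
d at 36 (size 4, align 4) → ends 40
a at 40 (size 2, align 2) → ends 42
g at 42 (size 2, align 2) → ends 44
e at 44 (size 24, align 1) → ends 68
total 68 bytes, alignment 4
72 − 68 = 4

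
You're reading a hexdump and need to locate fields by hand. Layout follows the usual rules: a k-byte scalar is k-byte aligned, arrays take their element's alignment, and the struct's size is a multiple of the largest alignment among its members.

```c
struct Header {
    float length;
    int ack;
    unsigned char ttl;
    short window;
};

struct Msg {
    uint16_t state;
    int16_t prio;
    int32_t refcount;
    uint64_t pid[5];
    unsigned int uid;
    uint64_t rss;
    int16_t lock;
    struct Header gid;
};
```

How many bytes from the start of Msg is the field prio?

2

Header: length at 0 (size 4, align 4) → ends 4; ack at 4 (size 4, align 4) → ends 8; ttl at 8 (size 1, align 1) → ends 9; pad 1 to align 2 for window; window at 10 (size 2, align 2) → ends 12; total 12 bytes, alignment 4
state at 0 (size 2, align 2) → ends 2
prio at 2 (size 2, align 2) → ends 4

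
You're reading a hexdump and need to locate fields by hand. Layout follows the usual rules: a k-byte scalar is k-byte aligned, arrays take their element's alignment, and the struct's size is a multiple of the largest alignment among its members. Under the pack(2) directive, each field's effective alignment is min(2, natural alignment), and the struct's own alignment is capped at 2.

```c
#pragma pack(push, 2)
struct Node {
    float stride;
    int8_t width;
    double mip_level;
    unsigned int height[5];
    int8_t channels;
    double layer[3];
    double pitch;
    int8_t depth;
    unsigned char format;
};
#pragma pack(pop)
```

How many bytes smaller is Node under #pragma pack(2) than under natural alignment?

10

natural layout:
  stride at 0 (size 4, align 4) → ends 4
  width at 4 (size 1, align 1) → ends 5
  pad 3 to align 8 for mip_level
  mip_level at 8 (size 8, align 8) → ends 16
  height at 16 (size 20, align 4) → ends 36
  channels at 36 (size 1, align 1) → ends 37
  pad 3 to align 8 for layer
  layer at 40 (size 24, align 8) → ends 64
  pitch at 64 (size 8, align 8) → ends 72
  depth at 72 (size 1, align 1) → ends 73
  format at 73 (size 1, align 1) → ends 74
  tail pad 6 to reach multiple of 8
  total 80 bytes, alignment 8
packed(2) layout:
  stride at 0 (size 4, align 2) → ends 4
  width at 4 (size 1, align 1) → ends 5
  pad 1 to align 2 for mip_level
  mip_level at 6 (size 8, align 2) → ends 14
  height at 14 (size 20, align 2) → ends 34
  channels at 34 (size 1, align 1) → ends 35
  pad 1 to align 2 for layer
  layer at 36 (size 24, align 2) → ends 60
  pitch at 60 (size 8, align 2) → ends 68
  depth at 68 (size 1, align 1) → ends 69
  format at 69 (size 1, align 1) → ends 70
  total 70 bytes, alignment 2
80 − 70 = 10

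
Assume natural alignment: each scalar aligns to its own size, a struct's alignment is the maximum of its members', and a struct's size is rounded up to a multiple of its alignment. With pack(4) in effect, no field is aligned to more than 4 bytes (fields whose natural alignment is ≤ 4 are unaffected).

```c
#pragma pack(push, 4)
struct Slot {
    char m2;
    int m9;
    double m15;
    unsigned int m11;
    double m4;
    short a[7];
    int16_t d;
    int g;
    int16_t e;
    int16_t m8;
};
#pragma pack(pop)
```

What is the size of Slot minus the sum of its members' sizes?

@0: m2 [1B, align 1] → 1
+3 pad (align 4)
@4: m9 [4B, align 4] → 8
@8: m15 [8B, align 4] → 16
@16: m11 [4B, align 4] → 20
@20: m4 [8B, align 4] → 28
@28: a [14B, align 2] → 42
@42: d [2B, align 2] → 44
@44: g [4B, align 4] → 48
@48: e [2B, align 2] → 50
@50: m8 [2B, align 2] → 52
size 52, align 4
data bytes 49, size 52 → padding 3

3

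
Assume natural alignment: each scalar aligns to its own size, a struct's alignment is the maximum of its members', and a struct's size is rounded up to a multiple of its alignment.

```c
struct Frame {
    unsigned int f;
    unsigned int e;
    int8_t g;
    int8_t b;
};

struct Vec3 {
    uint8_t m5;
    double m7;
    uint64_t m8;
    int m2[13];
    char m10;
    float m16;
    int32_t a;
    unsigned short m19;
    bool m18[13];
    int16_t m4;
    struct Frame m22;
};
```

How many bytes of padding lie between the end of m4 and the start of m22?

2

Frame: f at 0 (size 4, align 4) → ends 4; e at 4 (size 4, align 4) → ends 8; g at 8 (size 1, align 1) → ends 9; b at 9 (size 1, align 1) → ends 10; tail pad 2 to reach multiple of 4; total 12 bytes, alignment 4
m5 at 0 (size 1, align 1) → ends 1
pad 7 to align 8 for m7
m7 at 8 (size 8, align 8) → ends 16
m8 at 16 (size 8, align 8) → ends 24
m2 at 24 (size 52, align 4) → ends 76
m10 at 76 (size 1, align 1) → ends 77
pad 3 to align 4 for m16
m16 at 80 (size 4, align 4) → ends 84
a at 84 (size 4, align 4) → ends 88
m19 at 88 (size 2, align 2) → ends 90
m18 at 90 (size 13, align 1) → ends 103
pad 1 to align 2 for m4
m4 at 104 (size 2, align 2) → ends 106
pad 2 to align 4 for m22
m22 at 108 (size 12, align 4) → ends 120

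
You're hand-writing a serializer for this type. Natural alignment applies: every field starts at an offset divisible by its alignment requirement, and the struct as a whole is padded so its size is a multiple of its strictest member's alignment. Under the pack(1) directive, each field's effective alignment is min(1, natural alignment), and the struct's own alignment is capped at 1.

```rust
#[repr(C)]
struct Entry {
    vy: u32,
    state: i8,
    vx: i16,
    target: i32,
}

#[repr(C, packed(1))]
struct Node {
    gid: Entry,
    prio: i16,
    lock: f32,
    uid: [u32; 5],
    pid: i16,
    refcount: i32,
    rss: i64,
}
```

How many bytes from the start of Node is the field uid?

Entry: vy at 0 (size 4, align 4) → ends 4; state at 4 (size 1, align 1) → ends 5; pad 1 to align 2 for vx; vx at 6 (size 2, align 2) → ends 8; target at 8 (size 4, align 4) → ends 12; total 12 bytes, alignment 4
gid at 0 (size 12, align 1) → ends 12
prio at 12 (size 2, align 1) → ends 14
lock at 14 (size 4, align 1) → ends 18
uid at 18 (size 20, align 1) → ends 38

18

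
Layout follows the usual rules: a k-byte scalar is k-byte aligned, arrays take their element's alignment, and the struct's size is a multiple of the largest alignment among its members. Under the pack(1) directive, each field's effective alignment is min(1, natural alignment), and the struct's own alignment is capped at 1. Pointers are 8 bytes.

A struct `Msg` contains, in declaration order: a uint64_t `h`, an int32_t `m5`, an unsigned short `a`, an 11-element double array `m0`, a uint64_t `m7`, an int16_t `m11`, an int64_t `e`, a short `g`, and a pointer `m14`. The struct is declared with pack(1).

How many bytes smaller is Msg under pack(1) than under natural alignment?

14

natural layout:
  @0: h [8B, align 8] → 8
  @8: m5 [4B, align 4] → 12
  @12: a [2B, align 2] → 14
  +2 pad (align 8)
  @16: m0 [88B, align 8] → 104
  @104: m7 [8B, align 8] → 112
  @112: m11 [2B, align 2] → 114
  +6 pad (align 8)
  @120: e [8B, align 8] → 128
  @128: g [2B, align 2] → 130
  +6 pad (align 8)
  @136: m14 [8B, align 8] → 144
  size 144, align 8
packed(1) layout:
  @0: h [8B, align 1] → 8
  @8: m5 [4B, align 1] → 12
  @12: a [2B, align 1] → 14
  @14: m0 [88B, align 1] → 102
  @102: m7 [8B, align 1] → 110
  @110: m11 [2B, align 1] → 112
  @112: e [8B, align 1] → 120
  @120: g [2B, align 1] → 122
  @122: m14 [8B, align 1] → 130
  size 130, align 1
144 − 130 = 14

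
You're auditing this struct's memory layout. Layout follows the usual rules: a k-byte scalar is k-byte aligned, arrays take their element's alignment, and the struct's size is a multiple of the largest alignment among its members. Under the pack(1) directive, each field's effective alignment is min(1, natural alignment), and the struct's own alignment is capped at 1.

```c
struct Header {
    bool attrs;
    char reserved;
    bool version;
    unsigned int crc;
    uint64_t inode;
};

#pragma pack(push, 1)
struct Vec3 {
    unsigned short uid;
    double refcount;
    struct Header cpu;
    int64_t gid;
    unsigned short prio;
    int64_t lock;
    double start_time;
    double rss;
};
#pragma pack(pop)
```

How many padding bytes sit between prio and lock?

0

Header: attrs at 0 (size 1, align 1) → ends 1; reserved at 1 (size 1, align 1) → ends 2; version at 2 (size 1, align 1) → ends 3; pad 1 to align 4 for crc; crc at 4 (size 4, align 4) → ends 8; inode at 8 (size 8, align 8) → ends 16; total 16 bytes, alignment 8
uid at 0 (size 2, align 1) → ends 2
refcount at 2 (size 8, align 1) → ends 10
cpu at 10 (size 16, align 1) → ends 26
gid at 26 (size 8, align 1) → ends 34
prio at 34 (size 2, align 1) → ends 36
lock at 36 (size 8, align 1) → ends 44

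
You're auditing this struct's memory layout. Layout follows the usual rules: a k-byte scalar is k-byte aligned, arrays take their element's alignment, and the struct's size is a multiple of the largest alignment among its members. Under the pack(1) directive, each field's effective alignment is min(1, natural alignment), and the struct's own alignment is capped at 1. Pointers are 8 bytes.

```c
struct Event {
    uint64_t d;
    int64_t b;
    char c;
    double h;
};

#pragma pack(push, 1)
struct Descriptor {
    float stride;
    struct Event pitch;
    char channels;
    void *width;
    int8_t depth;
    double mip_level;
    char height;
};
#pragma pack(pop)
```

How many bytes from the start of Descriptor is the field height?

54

Event: d at 0 (size 8, align 8) → ends 8; b at 8 (size 8, align 8) → ends 16; c at 16 (size 1, align 1) → ends 17; pad 7 to align 8 for h; h at 24 (size 8, align 8) → ends 32; total 32 bytes, alignment 8
stride at 0 (size 4, align 1) → ends 4
pitch at 4 (size 32, align 1) → ends 36
channels at 36 (size 1, align 1) → ends 37
width at 37 (size 8, align 1) → ends 45
depth at 45 (size 1, align 1) → ends 46
mip_level at 46 (size 8, align 1) → ends 54
height at 54 (size 1, align 1) → ends 55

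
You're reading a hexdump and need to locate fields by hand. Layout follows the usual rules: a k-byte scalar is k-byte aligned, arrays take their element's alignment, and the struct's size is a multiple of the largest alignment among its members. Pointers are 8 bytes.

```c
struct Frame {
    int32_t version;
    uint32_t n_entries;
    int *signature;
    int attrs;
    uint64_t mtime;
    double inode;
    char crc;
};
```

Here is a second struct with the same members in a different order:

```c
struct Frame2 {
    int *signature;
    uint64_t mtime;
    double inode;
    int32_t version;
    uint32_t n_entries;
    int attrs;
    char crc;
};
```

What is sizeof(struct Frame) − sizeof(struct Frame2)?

8

0..4  version  (4B, 4-aligned)
4..8  n_entries  (4B, 4-aligned)
8..16  signature  (8B, 8-aligned)
16..20  attrs  (4B, 4-aligned)
20..24  -- padding (4B)
24..32  mtime  (8B, 8-aligned)
32..40  inode  (8B, 8-aligned)
40..41  crc  (1B, 1-aligned)
41..48  -- tail padding (7B)
sizeof = 48, alignof = 8
— Frame2 —
0..8  signature  (8B, 8-aligned)
8..16  mtime  (8B, 8-aligned)
16..24  inode  (8B, 8-aligned)
24..28  version  (4B, 4-aligned)
28..32  n_entries  (4B, 4-aligned)
32..36  attrs  (4B, 4-aligned)
36..37  crc  (1B, 1-aligned)
37..40  -- tail padding (3B)
sizeof = 40, alignof = 8
48 − 40 = 8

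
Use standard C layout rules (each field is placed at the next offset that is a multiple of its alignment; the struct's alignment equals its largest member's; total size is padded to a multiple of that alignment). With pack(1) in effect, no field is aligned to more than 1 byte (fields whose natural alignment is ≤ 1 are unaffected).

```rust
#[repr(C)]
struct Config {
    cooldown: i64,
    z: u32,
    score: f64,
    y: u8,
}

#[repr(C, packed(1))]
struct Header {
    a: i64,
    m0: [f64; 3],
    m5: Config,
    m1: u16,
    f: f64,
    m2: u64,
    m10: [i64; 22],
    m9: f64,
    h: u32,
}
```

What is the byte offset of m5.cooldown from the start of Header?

32

Config: 0..8  cooldown  (8B, 8-aligned); 8..12  z  (4B, 4-aligned); 12..16  -- padding (4B); 16..24  score  (8B, 8-aligned); 24..25  y  (1B, 1-aligned); 25..32  -- tail padding (7B); sizeof = 32, alignof = 8
0..8  a  (8B, 1-aligned)
8..32  m0  (24B, 1-aligned)
32..64  m5  (32B, 1-aligned)
within Config: cooldown at 0
32 + 0 = 32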